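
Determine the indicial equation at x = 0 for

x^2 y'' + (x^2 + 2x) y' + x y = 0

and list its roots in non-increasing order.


Divide by x^2 to reach normal form y'' + P_1(x) y' + P_2(x) y = 0 with P_1(x) = 1 + 2/x and P_2(x) = 1/x.
x = 0 is a singular point because the y'-coefficient 1 + 2/x has a pole at x = 0 and the y-coefficient 1/x has a pole at x = 0.
It is a regular singular point because x P_1(x) = p(x) = x + 2 and x^2 P_2(x) = q(x) = x are polynomials, hence analytic at x = 0.
p(0) = 2,  q(0) = 0.
Indicial equation: r(r-1) + p(0) r + q(0) = 0, i.e. r^2 + (p(0) - 1) r + q(0) = 0, i.e. r^2 + 1 r = 0.
Discriminant: (1)^2 - 4(0) = 1, so r = (-1 ± 1)/2.
Solving: r_1 = 0, r_2 = -1.

indicial: r^2 + 1 r = 0; roots r_1 = 0, r_2 = -1


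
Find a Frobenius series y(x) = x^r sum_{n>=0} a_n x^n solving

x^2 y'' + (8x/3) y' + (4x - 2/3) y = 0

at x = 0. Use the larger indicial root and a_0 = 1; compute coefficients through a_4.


Write in Frobenius form y'' + (p(x)/x) y' + (q(x)/x^2) y = 0:
  p(x) = 8/3,  q(x) = 4x - 2/3.
Indicial equation: r(r-1) + (8/3) r + (-2/3) = 0 -> roots r_1 = 1/3, r_2 = -2.
Take r = r_1 = 1/3. Let y(x) = x^r sum_{n>=0} a_n x^n with a_0 = 1.
Substitute y = x^r sum a_n x^n and match x^{r+n}. The recurrence is
  D(n) a_n + 4 a_{n-1} = 0,  where D(n) = (r+n)(r+n-1) + (8/3)(r+n) + (-2/3).
  a_n = -4 / D(n) * a_{n-1}.
Since the indicial polynomial factors as (r - r_1)(r - r_2), D(n) = (r_1 + n - r_1)(r_1 + n - r_2) = n(n + 7/3).
Evaluating step by step (a_0 = 1):
  n = 1: D(1) = 1(1 + 7/3) = 10/3; numerator = -4(1) = -4; a_1 = (-4)/(10/3) = -6/5
  n = 2: D(2) = 2(2 + 7/3) = 26/3; numerator = -4(-6/5) = 24/5; a_2 = (24/5)/(26/3) = 36/65
  n = 3: D(3) = 3(3 + 7/3) = 16; numerator = -4(36/65) = -144/65; a_3 = (-144/65)/(16) = -9/65
  n = 4: D(4) = 4(4 + 7/3) = 76/3; numerator = -4(-9/65) = 36/65; a_4 = (36/65)/(76/3) = 27/1235

r = 1/3; a_0 = 1; a_1 = -6/5; a_2 = 36/65; a_3 = -9/65; a_4 = 27/1235


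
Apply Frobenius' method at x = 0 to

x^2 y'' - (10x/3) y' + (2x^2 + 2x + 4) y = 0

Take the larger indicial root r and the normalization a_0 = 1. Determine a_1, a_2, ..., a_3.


Write in Frobenius form y'' + (p(x)/x) y' + (q(x)/x^2) y = 0:
  p(x) = -10/3,  q(x) = 2x^2 + 2x + 4.
Indicial equation: r(r-1) + (-10/3) r + (4) = 0 -> roots r_1 = 3, r_2 = 4/3.
Take r = r_1 = 3. Let y(x) = x^r sum_{n>=0} a_n x^n with a_0 = 1.
Substitute y = x^r sum a_n x^n and match x^{r+n}. The recurrence is
  D(n) a_n + 2 a_{n-1} + 2 a_{n-2} = 0,  where D(n) = (r+n)(r+n-1) + (-10/3)(r+n) + (4).
  a_n = [-2 a_{n-1} - 2 a_{n-2}] / D(n).
Since the indicial polynomial factors as (r - r_1)(r - r_2), D(n) = (r_1 + n - r_1)(r_1 + n - r_2) = n(n + 5/3).
Evaluating step by step (a_0 = 1):
  n = 1: D(1) = 1(1 + 5/3) = 8/3; numerator = -2(1) = -2; a_1 = (-2)/(8/3) = -3/4
  n = 2: D(2) = 2(2 + 5/3) = 22/3; numerator = -2(-3/4) - 2(1) = -1/2; a_2 = (-1/2)/(22/3) = -3/44
  n = 3: D(3) = 3(3 + 5/3) = 14; numerator = -2(-3/44) - 2(-3/4) = 18/11; a_3 = (18/11)/(14) = 9/77

r = 3; a_0 = 1; a_1 = -3/4; a_2 = -3/44; a_3 = 9/77


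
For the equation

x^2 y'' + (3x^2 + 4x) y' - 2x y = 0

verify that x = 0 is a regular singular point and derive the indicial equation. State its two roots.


Divide by x^2 to reach normal form y'' + P_1(x) y' + P_2(x) y = 0 with P_1(x) = 3 + 4/x and P_2(x) = -2/x.
x = 0 is a singular point because the y'-coefficient 3 + 4/x has a pole at x = 0 and the y-coefficient -2/x has a pole at x = 0.
It is a regular singular point because x P_1(x) = p(x) = 3x + 4 and x^2 P_2(x) = q(x) = -2x are polynomials, hence analytic at x = 0.
p(0) = 4,  q(0) = 0.
Indicial equation: r(r-1) + p(0) r + q(0) = 0, i.e. r^2 + (p(0) - 1) r + q(0) = 0, i.e. r^2 + 3 r = 0.
Discriminant: (3)^2 - 4(0) = 9, so r = (-3 ± 3)/2.
Solving: r_1 = 0, r_2 = -3.

indicial: r^2 + 3 r = 0; roots r_1 = 0, r_2 = -3


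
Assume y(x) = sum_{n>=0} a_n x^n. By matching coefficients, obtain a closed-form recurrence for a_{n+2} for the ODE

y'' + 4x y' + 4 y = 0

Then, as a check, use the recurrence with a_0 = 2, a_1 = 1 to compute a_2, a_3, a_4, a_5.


Substitute y = sum_n a_n x^n.
y''(x) has coefficient (n+2)(n+1) a_{n+2} at x^n;
4 x y'(x) has coefficient 4 n a_n at x^n (shift);
4 y(x) has coefficient 4 a_n at x^n.
Matching x^n: (n+2)(n+1) a_{n+2} + (4n + 4) a_n = 0.
Thus a_{n+2} = (-4n - 4) / ((n+1)(n+2)) * a_n.

Check with a_0 = 2, a_1 = 1 (apply the recurrence for n = 0, 1, 2, 3): a_0 = 2, a_1 = 1, a_2 = -4, a_3 = -4/3, a_4 = 4, a_5 = 16/15.

a_(n+2) = (-4n - 4) / ((n+1)(n+2)) * a_n; check: a_0 = 2, a_1 = 1, a_2 = -4, a_3 = -4/3, a_4 = 4, a_5 = 16/15


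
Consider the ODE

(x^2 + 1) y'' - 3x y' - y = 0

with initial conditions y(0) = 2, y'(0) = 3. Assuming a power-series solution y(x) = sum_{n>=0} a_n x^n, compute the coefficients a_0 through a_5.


Ansatz: y(x) = sum_{n>=0} a_n x^n, so y'(x) = sum_{n>=1} n a_n x^(n-1) and y''(x) = sum_{n>=2} n(n-1) a_n x^(n-2).
Substitute into P(x) y'' + Q(x) y' + R(x) y = 0 with P(x) = x^2 + 1, Q(x) = -3x, R(x) = -1, and match powers of x.
Initial conditions: a_0 = 2, a_1 = 3.
Setting the coefficient of each power of x to zero and solving order by order (substituting the coefficients already found):
  x^0: 2 a_2 - a_0 = 0  ->  2 a_2 = a_0 = 2  ->  a_2 = 1
  x^1: 6 a_3 - 4 a_1 = 0  ->  6 a_3 = 4 a_1 = 12  ->  a_3 = 2
  x^2: 12 a_4 - 5 a_2 = 0  ->  12 a_4 = 5 a_2 = 5  ->  a_4 = 5/12
  x^3: 20 a_5 - 4 a_3 = 0  ->  20 a_5 = 4 a_3 = 8  ->  a_5 = 2/5
Truncated series: y(x) = 2 + 3 x + x^2 + 2 x^3 + (5/12) x^4 + (2/5) x^5 + O(x^6).

a_0 = 2; a_1 = 3; a_2 = 1; a_3 = 2; a_4 = 5/12; a_5 = 2/5


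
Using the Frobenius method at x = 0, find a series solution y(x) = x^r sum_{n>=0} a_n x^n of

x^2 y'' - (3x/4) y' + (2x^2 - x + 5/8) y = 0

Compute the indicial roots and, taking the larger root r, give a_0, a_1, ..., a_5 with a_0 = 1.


Write in Frobenius form y'' + (p(x)/x) y' + (q(x)/x^2) y = 0:
  p(x) = -3/4,  q(x) = 2x^2 - x + 5/8.
Indicial equation: r(r-1) + (-3/4) r + (5/8) = 0 -> roots r_1 = 5/4, r_2 = 1/2.
Take r = r_1 = 5/4. Let y(x) = x^r sum_{n>=0} a_n x^n with a_0 = 1.
Substitute y = x^r sum a_n x^n and match x^{r+n}. The recurrence is
  D(n) a_n - 1 a_{n-1} + 2 a_{n-2} = 0,  where D(n) = (r+n)(r+n-1) + (-3/4)(r+n) + (5/8).
  a_n = [1 a_{n-1} - 2 a_{n-2}] / D(n).
Since the indicial polynomial factors as (r - r_1)(r - r_2), D(n) = (r_1 + n - r_1)(r_1 + n - r_2) = n(n + 3/4).
Evaluating step by step (a_0 = 1):
  n = 1: D(1) = 1(1 + 3/4) = 7/4; numerator = 1(1) = 1; a_1 = (1)/(7/4) = 4/7
  n = 2: D(2) = 2(2 + 3/4) = 11/2; numerator = 1(4/7) - 2(1) = -10/7; a_2 = (-10/7)/(11/2) = -20/77
  n = 3: D(3) = 3(3 + 3/4) = 45/4; numerator = 1(-20/77) - 2(4/7) = -108/77; a_3 = (-108/77)/(45/4) = -48/385
  n = 4: D(4) = 4(4 + 3/4) = 19; numerator = 1(-48/385) - 2(-20/77) = 152/385; a_4 = (152/385)/(19) = 8/385
  n = 5: D(5) = 5(5 + 3/4) = 115/4; numerator = 1(8/385) - 2(-48/385) = 104/385; a_5 = (104/385)/(115/4) = 416/44275

r = 5/4; a_0 = 1; a_1 = 4/7; a_2 = -20/77; a_3 = -48/385; a_4 = 8/385; a_5 = 416/44275


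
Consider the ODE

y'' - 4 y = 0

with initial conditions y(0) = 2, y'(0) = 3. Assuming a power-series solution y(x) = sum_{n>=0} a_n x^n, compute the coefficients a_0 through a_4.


Ansatz: y(x) = sum_{n>=0} a_n x^n, so y'(x) = sum_{n>=1} n a_n x^(n-1) and y''(x) = sum_{n>=2} n(n-1) a_n x^(n-2).
Substitute into P(x) y'' + Q(x) y' + R(x) y = 0 with P(x) = 1, Q(x) = 0, R(x) = -4, and match powers of x.
Initial conditions: a_0 = 2, a_1 = 3.
Setting the coefficient of each power of x to zero and solving order by order (substituting the coefficients already found):
  x^0: 2 a_2 - 4 a_0 = 0  ->  2 a_2 = 4 a_0 = 8  ->  a_2 = 4
  x^1: 6 a_3 - 4 a_1 = 0  ->  6 a_3 = 4 a_1 = 12  ->  a_3 = 2
  x^2: 12 a_4 - 4 a_2 = 0  ->  12 a_4 = 4 a_2 = 16  ->  a_4 = 4/3
Truncated series: y(x) = 2 + 3 x + 4 x^2 + 2 x^3 + (4/3) x^4 + O(x^5).

a_0 = 2; a_1 = 3; a_2 = 4; a_3 = 2; a_4 = 4/3


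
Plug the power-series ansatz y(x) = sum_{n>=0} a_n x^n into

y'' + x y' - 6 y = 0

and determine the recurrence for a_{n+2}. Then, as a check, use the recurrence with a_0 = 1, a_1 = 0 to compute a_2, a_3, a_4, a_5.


Substitute y = sum_n a_n x^n.
y''(x) has coefficient (n+2)(n+1) a_{n+2} at x^n;
x y'(x) has coefficient n a_n at x^n (shift);
-6 y(x) has coefficient -6 a_n at x^n.
Matching x^n: (n+2)(n+1) a_{n+2} + (n - 6) a_n = 0.
Thus a_{n+2} = (-n + 6) / ((n+1)(n+2)) * a_n.

Check with a_0 = 1, a_1 = 0 (apply the recurrence for n = 0, 1, 2, 3): a_0 = 1, a_1 = 0, a_2 = 3, a_3 = 0, a_4 = 1, a_5 = 0.

a_(n+2) = (-n + 6) / ((n+1)(n+2)) * a_n; check: a_0 = 1, a_1 = 0, a_2 = 3, a_3 = 0, a_4 = 1, a_5 = 0


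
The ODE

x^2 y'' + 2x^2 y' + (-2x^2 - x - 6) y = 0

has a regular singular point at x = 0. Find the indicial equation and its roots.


Divide by x^2 to reach normal form y'' + P_1(x) y' + P_2(x) y = 0 with P_1(x) = 2 and P_2(x) = -2 - 1/x - 6/x^2.
x = 0 is a singular point because the y-coefficient -2 - 1/x - 6/x^2 has a pole at x = 0.
It is a regular singular point because x P_1(x) = p(x) = 2x and x^2 P_2(x) = q(x) = -2x^2 - x - 6 are polynomials, hence analytic at x = 0.
p(0) = 0,  q(0) = -6.
Indicial equation: r(r-1) + p(0) r + q(0) = 0, i.e. r^2 + (p(0) - 1) r + q(0) = 0, i.e. r^2 - 1 r - 6 = 0.
Discriminant: (-1)^2 - 4(-6) = 25, so r = (1 ± 5)/2.
Solving: r_1 = 3, r_2 = -2.

indicial: r^2 - 1 r - 6 = 0; roots r_1 = 3, r_2 = -2


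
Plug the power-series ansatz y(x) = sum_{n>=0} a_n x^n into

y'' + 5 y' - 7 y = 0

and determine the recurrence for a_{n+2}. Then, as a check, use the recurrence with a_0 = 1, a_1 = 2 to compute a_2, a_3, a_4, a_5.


Substitute y = sum_n a_n x^n.
y''(x) has coefficient (n+2)(n+1) a_{n+2} at x^n;
5 y'(x) has coefficient 5 (n+1) a_{n+1} at x^n;
-7 y(x) has coefficient -7 a_n at x^n.
Matching x^n: (n+2)(n+1) a_{n+2} + 5 (n+1) a_{n+1} - 7 a_n = 0.
Thus a_{n+2} = [-5 (n+1) a_{n+1} + 7 a_n] / ((n+1)(n+2)).

Check with a_0 = 1, a_1 = 2 (apply the recurrence for n = 0, 1, 2, 3): a_0 = 1, a_1 = 2, a_2 = -3/2, a_3 = 29/6, a_4 = -83/12, a_5 = 1033/120.

a_(n+2) = [-5 (n+1) a_(n+1) + 7 a_n] / ((n+1)(n+2)); check: a_0 = 1, a_1 = 2, a_2 = -3/2, a_3 = 29/6, a_4 = -83/12, a_5 = 1033/120


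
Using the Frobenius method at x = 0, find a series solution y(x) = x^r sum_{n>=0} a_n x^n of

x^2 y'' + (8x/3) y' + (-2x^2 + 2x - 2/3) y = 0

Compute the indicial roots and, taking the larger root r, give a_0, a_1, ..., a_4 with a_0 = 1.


Write in Frobenius form y'' + (p(x)/x) y' + (q(x)/x^2) y = 0:
  p(x) = 8/3,  q(x) = -2x^2 + 2x - 2/3.
Indicial equation: r(r-1) + (8/3) r + (-2/3) = 0 -> roots r_1 = 1/3, r_2 = -2.
Take r = r_1 = 1/3. Let y(x) = x^r sum_{n>=0} a_n x^n with a_0 = 1.
Substitute y = x^r sum a_n x^n and match x^{r+n}. The recurrence is
  D(n) a_n + 2 a_{n-1} - 2 a_{n-2} = 0,  where D(n) = (r+n)(r+n-1) + (8/3)(r+n) + (-2/3).
  a_n = [-2 a_{n-1} + 2 a_{n-2}] / D(n).
Since the indicial polynomial factors as (r - r_1)(r - r_2), D(n) = (r_1 + n - r_1)(r_1 + n - r_2) = n(n + 7/3).
Evaluating step by step (a_0 = 1):
  n = 1: D(1) = 1(1 + 7/3) = 10/3; numerator = -2(1) = -2; a_1 = (-2)/(10/3) = -3/5
  n = 2: D(2) = 2(2 + 7/3) = 26/3; numerator = -2(-3/5) + 2(1) = 16/5; a_2 = (16/5)/(26/3) = 24/65
  n = 3: D(3) = 3(3 + 7/3) = 16; numerator = -2(24/65) + 2(-3/5) = -126/65; a_3 = (-126/65)/(16) = -63/520
  n = 4: D(4) = 4(4 + 7/3) = 76/3; numerator = -2(-63/520) + 2(24/65) = 51/52; a_4 = (51/52)/(76/3) = 153/3952

r = 1/3; a_0 = 1; a_1 = -3/5; a_2 = 24/65; a_3 = -63/520; a_4 = 153/3952


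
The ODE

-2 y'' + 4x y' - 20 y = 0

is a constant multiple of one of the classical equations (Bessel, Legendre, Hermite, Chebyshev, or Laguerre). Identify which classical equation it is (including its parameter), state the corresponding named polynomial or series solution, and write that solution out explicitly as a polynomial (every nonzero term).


All three coefficients share the factor -2; dividing through by -2 gives  y'' - 2x y' + 10 y = 0.
This matches the Hermite equation y'' - 2x y' + 2n y = 0 with 2n = 10, so n = 5; the polynomial solution is H_5(x).
With y = sum_k a_k x^k, matching x^k gives (k+2)(k+1) a_{k+2} = 2(k - n) a_k = 2(k - 5) a_k. The right side vanishes at k = 5, so the series with the parity of 5 terminates at degree 5.
Standard normalization: leading coefficient of H_n is 2^n, so a_5 = 2^5 = 32. Work downward with a_k = (k+1)(k+2) a_{k+2} / (2(k - n)):
  a_3 = (4)(5)(32) / (2(3 - 5)) = 640/(-4) = -160
  a_1 = (2)(3)(-160) / (2(1 - 5)) = -960/(-8) = 120
Hence H_5(x) = 32 x^5 - 160 x^3 + 120 x.

H_5(x); series = 32 x^5 - 160 x^3 + 120 x


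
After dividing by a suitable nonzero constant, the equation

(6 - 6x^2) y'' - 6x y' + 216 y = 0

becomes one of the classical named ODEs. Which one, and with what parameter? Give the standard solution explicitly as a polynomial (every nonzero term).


All three coefficients share the factor 6; dividing through by 6 gives  (1 - x^2) y'' - x y' + 36 y = 0.
This matches the Chebyshev equation (1 - x^2) y'' - x y' + n^2 y = 0 (note the -x y' term, not -2x y') with n^2 = 36, so n = 6; the polynomial solution is T_6(x).
With y = sum_k a_k x^k, matching x^k gives (k+2)(k+1) a_{k+2} = (k^2 - n^2) a_k = (k - 6)(k + 6) a_k. The right side vanishes at k = 6, so the series with the parity of 6 terminates at degree 6.
Standard normalization: leading coefficient of T_n is 2^(n-1), so a_6 = 2^5 = 32. Work downward with a_k = (k+1)(k+2) a_{k+2} / ((k - 6)(k + 6)):
  a_4 = (5)(6)(32) / ((4 - 6)(4 + 6)) = 960/(-20) = -48
  a_2 = (3)(4)(-48) / ((2 - 6)(2 + 6)) = -576/(-32) = 18
  a_0 = (1)(2)(18) / ((0 - 6)(0 + 6)) = 36/(-36) = -1
Hence T_6(x) = 32 x^6 - 48 x^4 + 18 x^2 - 1.

T_6(x); series = 32 x^6 - 48 x^4 + 18 x^2 - 1


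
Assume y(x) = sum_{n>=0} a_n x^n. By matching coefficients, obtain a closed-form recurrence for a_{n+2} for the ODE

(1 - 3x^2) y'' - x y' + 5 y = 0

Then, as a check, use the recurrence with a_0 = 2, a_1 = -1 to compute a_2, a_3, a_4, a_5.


Substitute y = sum_n a_n x^n.
(1 - 3 x^2) y'' contributes (n+2)(n+1) a_{n+2} - 3 n(n-1) a_n at x^n.
-x y'(x) contributes -n a_n at x^n.
5 y(x) contributes 5 a_n at x^n.
Matching x^n: (n+2)(n+1) a_{n+2} + (-3 n(n-1) - n + 5) a_n = 0.
Thus a_{n+2} = (3 n(n-1) + n - 5) / ((n+1)(n+2)) * a_n.

Check with a_0 = 2, a_1 = -1 (apply the recurrence for n = 0, 1, 2, 3): a_0 = 2, a_1 = -1, a_2 = -5, a_3 = 2/3, a_4 = -5/4, a_5 = 8/15.

a_(n+2) = (3 n(n-1) + n - 5) / ((n+1)(n+2)) * a_n; check: a_0 = 2, a_1 = -1, a_2 = -5, a_3 = 2/3, a_4 = -5/4, a_5 = 8/15


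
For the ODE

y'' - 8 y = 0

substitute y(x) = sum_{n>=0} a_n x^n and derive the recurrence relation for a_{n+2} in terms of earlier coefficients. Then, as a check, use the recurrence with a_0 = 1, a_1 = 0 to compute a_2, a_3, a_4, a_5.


Substitute y = sum_n a_n x^n into y'' + (const) y = 0.
y''(x) = sum_{n>=0} (n+2)(n+1) a_{n+2} x^n.
The ODE becomes sum_n [(n+2)(n+1) a_{n+2} - 8 a_n] x^n = 0.
Setting each coefficient to zero gives the recurrence:
  (n+2)(n+1) a_{n+2} - 8 a_n = 0,
  a_{n+2} = 8 / ((n+1)(n+2)) a_n.

Check with a_0 = 1, a_1 = 0 (apply the recurrence for n = 0, 1, 2, 3): a_0 = 1, a_1 = 0, a_2 = 4, a_3 = 0, a_4 = 8/3, a_5 = 0.

a_{n+2} = 8/((n+1)(n+2)) * a_n; check: a_0 = 1, a_1 = 0, a_2 = 4, a_3 = 0, a_4 = 8/3, a_5 = 0


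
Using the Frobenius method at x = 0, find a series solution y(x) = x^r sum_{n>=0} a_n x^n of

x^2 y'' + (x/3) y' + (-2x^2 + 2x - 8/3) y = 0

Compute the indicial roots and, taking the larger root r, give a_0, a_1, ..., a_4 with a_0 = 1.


Write in Frobenius form y'' + (p(x)/x) y' + (q(x)/x^2) y = 0:
  p(x) = 1/3,  q(x) = -2x^2 + 2x - 8/3.
Indicial equation: r(r-1) + (1/3) r + (-8/3) = 0 -> roots r_1 = 2, r_2 = -4/3.
Take r = r_1 = 2. Let y(x) = x^r sum_{n>=0} a_n x^n with a_0 = 1.
Substitute y = x^r sum a_n x^n and match x^{r+n}. The recurrence is
  D(n) a_n + 2 a_{n-1} - 2 a_{n-2} = 0,  where D(n) = (r+n)(r+n-1) + (1/3)(r+n) + (-8/3).
  a_n = [-2 a_{n-1} + 2 a_{n-2}] / D(n).
Since the indicial polynomial factors as (r - r_1)(r - r_2), D(n) = (r_1 + n - r_1)(r_1 + n - r_2) = n(n + 10/3).
Evaluating step by step (a_0 = 1):
  n = 1: D(1) = 1(1 + 10/3) = 13/3; numerator = -2(1) = -2; a_1 = (-2)/(13/3) = -6/13
  n = 2: D(2) = 2(2 + 10/3) = 32/3; numerator = -2(-6/13) + 2(1) = 38/13; a_2 = (38/13)/(32/3) = 57/208
  n = 3: D(3) = 3(3 + 10/3) = 19; numerator = -2(57/208) + 2(-6/13) = -153/104; a_3 = (-153/104)/(19) = -153/1976
  n = 4: D(4) = 4(4 + 10/3) = 88/3; numerator = -2(-153/1976) + 2(57/208) = 1389/1976; a_4 = (1389/1976)/(88/3) = 4167/173888

r = 2; a_0 = 1; a_1 = -6/13; a_2 = 57/208; a_3 = -153/1976; a_4 = 4167/173888


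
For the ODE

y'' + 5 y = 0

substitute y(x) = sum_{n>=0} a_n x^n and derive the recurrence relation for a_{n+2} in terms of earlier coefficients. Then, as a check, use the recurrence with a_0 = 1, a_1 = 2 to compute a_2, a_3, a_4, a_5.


Substitute y = sum_n a_n x^n into y'' + (const) y = 0.
y''(x) = sum_{n>=0} (n+2)(n+1) a_{n+2} x^n.
The ODE becomes sum_n [(n+2)(n+1) a_{n+2} + 5 a_n] x^n = 0.
Setting each coefficient to zero gives the recurrence:
  (n+2)(n+1) a_{n+2} + 5 a_n = 0,
  a_{n+2} = -5 / ((n+1)(n+2)) a_n.

Check with a_0 = 1, a_1 = 2 (apply the recurrence for n = 0, 1, 2, 3): a_0 = 1, a_1 = 2, a_2 = -5/2, a_3 = -5/3, a_4 = 25/24, a_5 = 5/12.

a_{n+2} = -5/((n+1)(n+2)) * a_n; check: a_0 = 1, a_1 = 2, a_2 = -5/2, a_3 = -5/3, a_4 = 25/24, a_5 = 5/12


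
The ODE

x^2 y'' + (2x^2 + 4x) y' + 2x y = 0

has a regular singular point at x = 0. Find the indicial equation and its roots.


Divide by x^2 to reach normal form y'' + P_1(x) y' + P_2(x) y = 0 with P_1(x) = 2 + 4/x and P_2(x) = 2/x.
x = 0 is a singular point because the y'-coefficient 2 + 4/x has a pole at x = 0 and the y-coefficient 2/x has a pole at x = 0.
It is a regular singular point because x P_1(x) = p(x) = 2x + 4 and x^2 P_2(x) = q(x) = 2x are polynomials, hence analytic at x = 0.
p(0) = 4,  q(0) = 0.
Indicial equation: r(r-1) + p(0) r + q(0) = 0, i.e. r^2 + (p(0) - 1) r + q(0) = 0, i.e. r^2 + 3 r = 0.
Discriminant: (3)^2 - 4(0) = 9, so r = (-3 ± 3)/2.
Solving: r_1 = 0, r_2 = -3.

indicial: r^2 + 3 r = 0; roots r_1 = 0, r_2 = -3


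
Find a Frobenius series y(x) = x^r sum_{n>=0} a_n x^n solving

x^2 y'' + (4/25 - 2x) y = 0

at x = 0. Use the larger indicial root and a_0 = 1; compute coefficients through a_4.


Write in Frobenius form y'' + (p(x)/x) y' + (q(x)/x^2) y = 0:
  p(x) = 0,  q(x) = 4/25 - 2x.
Indicial equation: r(r-1) + (0) r + (4/25) = 0 -> roots r_1 = 4/5, r_2 = 1/5.
Take r = r_1 = 4/5. Let y(x) = x^r sum_{n>=0} a_n x^n with a_0 = 1.
Substitute y = x^r sum a_n x^n and match x^{r+n}. The recurrence is
  D(n) a_n - 2 a_{n-1} = 0,  where D(n) = (r+n)(r+n-1) + (0)(r+n) + (4/25).
  a_n = 2 / D(n) * a_{n-1}.
Since the indicial polynomial factors as (r - r_1)(r - r_2), D(n) = (r_1 + n - r_1)(r_1 + n - r_2) = n(n + 3/5).
Evaluating step by step (a_0 = 1):
  n = 1: D(1) = 1(1 + 3/5) = 8/5; numerator = 2(1) = 2; a_1 = (2)/(8/5) = 5/4
  n = 2: D(2) = 2(2 + 3/5) = 26/5; numerator = 2(5/4) = 5/2; a_2 = (5/2)/(26/5) = 25/52
  n = 3: D(3) = 3(3 + 3/5) = 54/5; numerator = 2(25/52) = 25/26; a_3 = (25/26)/(54/5) = 125/1404
  n = 4: D(4) = 4(4 + 3/5) = 92/5; numerator = 2(125/1404) = 125/702; a_4 = (125/702)/(92/5) = 625/64584

r = 4/5; a_0 = 1; a_1 = 5/4; a_2 = 25/52; a_3 = 125/1404; a_4 = 625/64584


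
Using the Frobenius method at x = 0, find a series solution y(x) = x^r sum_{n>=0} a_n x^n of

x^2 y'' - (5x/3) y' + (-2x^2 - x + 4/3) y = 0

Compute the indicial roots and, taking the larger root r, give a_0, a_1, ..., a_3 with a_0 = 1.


Write in Frobenius form y'' + (p(x)/x) y' + (q(x)/x^2) y = 0:
  p(x) = -5/3,  q(x) = -2x^2 - x + 4/3.
Indicial equation: r(r-1) + (-5/3) r + (4/3) = 0 -> roots r_1 = 2, r_2 = 2/3.
Take r = r_1 = 2. Let y(x) = x^r sum_{n>=0} a_n x^n with a_0 = 1.
Substitute y = x^r sum a_n x^n and match x^{r+n}. The recurrence is
  D(n) a_n - 1 a_{n-1} - 2 a_{n-2} = 0,  where D(n) = (r+n)(r+n-1) + (-5/3)(r+n) + (4/3).
  a_n = [1 a_{n-1} + 2 a_{n-2}] / D(n).
Since the indicial polynomial factors as (r - r_1)(r - r_2), D(n) = (r_1 + n - r_1)(r_1 + n - r_2) = n(n + 4/3).
Evaluating step by step (a_0 = 1):
  n = 1: D(1) = 1(1 + 4/3) = 7/3; numerator = 1(1) = 1; a_1 = (1)/(7/3) = 3/7
  n = 2: D(2) = 2(2 + 4/3) = 20/3; numerator = 1(3/7) + 2(1) = 17/7; a_2 = (17/7)/(20/3) = 51/140
  n = 3: D(3) = 3(3 + 4/3) = 13; numerator = 1(51/140) + 2(3/7) = 171/140; a_3 = (171/140)/(13) = 171/1820

r = 2; a_0 = 1; a_1 = 3/7; a_2 = 51/140; a_3 = 171/1820


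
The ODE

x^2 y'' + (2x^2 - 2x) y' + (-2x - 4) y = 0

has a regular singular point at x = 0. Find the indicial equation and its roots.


Divide by x^2 to reach normal form y'' + P_1(x) y' + P_2(x) y = 0 with P_1(x) = 2 - 2/x and P_2(x) = -2/x - 4/x^2.
x = 0 is a singular point because the y'-coefficient 2 - 2/x has a pole at x = 0 and the y-coefficient -2/x - 4/x^2 has a pole at x = 0.
It is a regular singular point because x P_1(x) = p(x) = 2x - 2 and x^2 P_2(x) = q(x) = -2x - 4 are polynomials, hence analytic at x = 0.
p(0) = -2,  q(0) = -4.
Indicial equation: r(r-1) + p(0) r + q(0) = 0, i.e. r^2 + (p(0) - 1) r + q(0) = 0, i.e. r^2 - 3 r - 4 = 0.
Discriminant: (-3)^2 - 4(-4) = 25, so r = (3 ± 5)/2.
Solving: r_1 = 4, r_2 = -1.

indicial: r^2 - 3 r - 4 = 0; roots r_1 = 4, r_2 = -1


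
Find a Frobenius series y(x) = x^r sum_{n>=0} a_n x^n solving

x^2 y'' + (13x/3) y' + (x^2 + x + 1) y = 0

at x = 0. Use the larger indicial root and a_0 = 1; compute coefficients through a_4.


Write in Frobenius form y'' + (p(x)/x) y' + (q(x)/x^2) y = 0:
  p(x) = 13/3,  q(x) = x^2 + x + 1.
Indicial equation: r(r-1) + (13/3) r + (1) = 0 -> roots r_1 = -1/3, r_2 = -3.
Take r = r_1 = -1/3. Let y(x) = x^r sum_{n>=0} a_n x^n with a_0 = 1.
Substitute y = x^r sum a_n x^n and match x^{r+n}. The recurrence is
  D(n) a_n + 1 a_{n-1} + 1 a_{n-2} = 0,  where D(n) = (r+n)(r+n-1) + (13/3)(r+n) + (1).
  a_n = [-1 a_{n-1} - 1 a_{n-2}] / D(n).
Since the indicial polynomial factors as (r - r_1)(r - r_2), D(n) = (r_1 + n - r_1)(r_1 + n - r_2) = n(n + 8/3).
Evaluating step by step (a_0 = 1):
  n = 1: D(1) = 1(1 + 8/3) = 11/3; numerator = -1(1) = -1; a_1 = (-1)/(11/3) = -3/11
  n = 2: D(2) = 2(2 + 8/3) = 28/3; numerator = -1(-3/11) - 1(1) = -8/11; a_2 = (-8/11)/(28/3) = -6/77
  n = 3: D(3) = 3(3 + 8/3) = 17; numerator = -1(-6/77) - 1(-3/11) = 27/77; a_3 = (27/77)/(17) = 27/1309
  n = 4: D(4) = 4(4 + 8/3) = 80/3; numerator = -1(27/1309) - 1(-6/77) = 75/1309; a_4 = (75/1309)/(80/3) = 45/20944

r = -1/3; a_0 = 1; a_1 = -3/11; a_2 = -6/77; a_3 = 27/1309; a_4 = 45/20944


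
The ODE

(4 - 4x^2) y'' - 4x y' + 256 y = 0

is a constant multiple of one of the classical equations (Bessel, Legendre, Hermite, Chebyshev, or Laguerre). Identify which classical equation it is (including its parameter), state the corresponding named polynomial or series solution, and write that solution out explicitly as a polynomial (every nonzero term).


All three coefficients share the factor 4; dividing through by 4 gives  (1 - x^2) y'' - x y' + 64 y = 0.
This matches the Chebyshev equation (1 - x^2) y'' - x y' + n^2 y = 0 (note the -x y' term, not -2x y') with n^2 = 64, so n = 8; the polynomial solution is T_8(x).
With y = sum_k a_k x^k, matching x^k gives (k+2)(k+1) a_{k+2} = (k^2 - n^2) a_k = (k - 8)(k + 8) a_k. The right side vanishes at k = 8, so the series with the parity of 8 terminates at degree 8.
Standard normalization: leading coefficient of T_n is 2^(n-1), so a_8 = 2^7 = 128. Work downward with a_k = (k+1)(k+2) a_{k+2} / ((k - 8)(k + 8)):
  a_6 = (7)(8)(128) / ((6 - 8)(6 + 8)) = 7168/(-28) = -256
  a_4 = (5)(6)(-256) / ((4 - 8)(4 + 8)) = -7680/(-48) = 160
  a_2 = (3)(4)(160) / ((2 - 8)(2 + 8)) = 1920/(-60) = -32
  a_0 = (1)(2)(-32) / ((0 - 8)(0 + 8)) = -64/(-64) = 1
Hence T_8(x) = 128 x^8 - 256 x^6 + 160 x^4 - 32 x^2 + 1.

T_8(x); series = 128 x^8 - 256 x^6 + 160 x^4 - 32 x^2 + 1


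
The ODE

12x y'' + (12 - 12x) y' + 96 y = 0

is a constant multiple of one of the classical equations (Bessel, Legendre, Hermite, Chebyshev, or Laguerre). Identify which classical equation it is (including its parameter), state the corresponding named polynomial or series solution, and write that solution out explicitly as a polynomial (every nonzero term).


All three coefficients share the factor 12; dividing through by 12 gives  x y'' + (1 - x) y' + 8 y = 0.
This matches the Laguerre equation x y'' + (1 - x) y' + n y = 0 with n = 8; the polynomial solution is L_8(x).
With y = sum_k a_k x^k, matching x^k gives (k+1)k a_{k+1} + (k+1) a_{k+1} - k a_k + n a_k = 0, i.e. (k+1)^2 a_{k+1} = (k - n) a_k = (k - 8) a_k. The right side vanishes at k = 8, so the series terminates at degree 8.
Standard normalization L_n(0) = 1 gives a_0 = 1. Work upward with a_{k+1} = (k - 8) a_k / (k+1)^2:
  a_1 = (0 - 8)(1) / 1^2 = -8/1 = -8
  a_2 = (1 - 8)(-8) / 2^2 = 56/4 = 14
  a_3 = (2 - 8)(14) / 3^2 = -84/9 = -28/3
  a_4 = (3 - 8)(-28/3) / 4^2 = (140/3)/16 = 35/12
  a_5 = (4 - 8)(35/12) / 5^2 = (-35/3)/25 = -7/15
  a_6 = (5 - 8)(-7/15) / 6^2 = (7/5)/36 = 7/180
  a_7 = (6 - 8)(7/180) / 7^2 = (-7/90)/49 = -1/630
  a_8 = (7 - 8)(-1/630) / 8^2 = (1/630)/64 = 1/40320
Hence L_8(x) = x^8/40320 - x^7/630 + 7 x^6/180 - 7 x^5/15 + 35 x^4/12 - 28 x^3/3 + 14 x^2 - 8 x + 1.

L_8(x); series = x^8/40320 - x^7/630 + 7 x^6/180 - 7 x^5/15 + 35 x^4/12 - 28 x^3/3 + 14 x^2 - 8 x + 1


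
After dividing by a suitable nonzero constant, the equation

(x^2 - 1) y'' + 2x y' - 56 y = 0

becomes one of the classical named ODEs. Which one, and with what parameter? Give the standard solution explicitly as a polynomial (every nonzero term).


All three coefficients share the factor -1; dividing through by -1 gives  (1 - x^2) y'' - 2x y' + 56 y = 0.
This matches the Legendre equation (1 - x^2) y'' - 2x y' + n(n+1) y = 0 (note the -2x y' term) with n(n+1) = 56, so n = 7; the polynomial solution is P_7(x).
With y = sum_k a_k x^k, matching x^k gives (k+2)(k+1) a_{k+2} = [k(k+1) - n(n+1)] a_k = (k - 7)(k + 8) a_k. The right side vanishes at k = 7, so the series with the parity of 7 terminates at degree 7.
Standard normalization (P_n(1) = 1): leading coefficient (2n)!/(2^n (n!)^2) = 87178291200/(128*25401600) = 429/16, so a_7 = 429/16. Work downward with a_k = (k+1)(k+2) a_{k+2} / ((k - 7)(k + 8)):
  a_5 = (6)(7)(429/16) / ((5 - 7)(5 + 8)) = (9009/8)/(-26) = -693/16
  a_3 = (4)(5)(-693/16) / ((3 - 7)(3 + 8)) = (-3465/4)/(-44) = 315/16
  a_1 = (2)(3)(315/16) / ((1 - 7)(1 + 8)) = (945/8)/(-54) = -35/16
Hence P_7(x) = 429 x^7/16 - 693 x^5/16 + 315 x^3/16 - 35 x/16.

P_7(x); series = 429 x^7/16 - 693 x^5/16 + 315 x^3/16 - 35 x/16


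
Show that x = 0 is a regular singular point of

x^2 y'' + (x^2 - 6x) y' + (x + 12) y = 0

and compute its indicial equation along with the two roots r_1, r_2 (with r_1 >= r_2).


Divide by x^2 to reach normal form y'' + P_1(x) y' + P_2(x) y = 0 with P_1(x) = 1 - 6/x and P_2(x) = 1/x + 12/x^2.
x = 0 is a singular point because the y'-coefficient 1 - 6/x has a pole at x = 0 and the y-coefficient 1/x + 12/x^2 has a pole at x = 0.
It is a regular singular point because x P_1(x) = p(x) = x - 6 and x^2 P_2(x) = q(x) = x + 12 are polynomials, hence analytic at x = 0.
p(0) = -6,  q(0) = 12.
Indicial equation: r(r-1) + p(0) r + q(0) = 0, i.e. r^2 + (p(0) - 1) r + q(0) = 0, i.e. r^2 - 7 r + 12 = 0.
Discriminant: (-7)^2 - 4(12) = 1, so r = (7 ± 1)/2.
Solving: r_1 = 4, r_2 = 3.

indicial: r^2 - 7 r + 12 = 0; roots r_1 = 4, r_2 = 3


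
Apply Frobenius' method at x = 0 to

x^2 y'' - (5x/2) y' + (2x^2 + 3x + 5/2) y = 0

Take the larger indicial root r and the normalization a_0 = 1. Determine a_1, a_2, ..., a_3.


Write in Frobenius form y'' + (p(x)/x) y' + (q(x)/x^2) y = 0:
  p(x) = -5/2,  q(x) = 2x^2 + 3x + 5/2.
Indicial equation: r(r-1) + (-5/2) r + (5/2) = 0 -> roots r_1 = 5/2, r_2 = 1.
Take r = r_1 = 5/2. Let y(x) = x^r sum_{n>=0} a_n x^n with a_0 = 1.
Substitute y = x^r sum a_n x^n and match x^{r+n}. The recurrence is
  D(n) a_n + 3 a_{n-1} + 2 a_{n-2} = 0,  where D(n) = (r+n)(r+n-1) + (-5/2)(r+n) + (5/2).
  a_n = [-3 a_{n-1} - 2 a_{n-2}] / D(n).
Since the indicial polynomial factors as (r - r_1)(r - r_2), D(n) = (r_1 + n - r_1)(r_1 + n - r_2) = n(n + 3/2).
Evaluating step by step (a_0 = 1):
  n = 1: D(1) = 1(1 + 3/2) = 5/2; numerator = -3(1) = -3; a_1 = (-3)/(5/2) = -6/5
  n = 2: D(2) = 2(2 + 3/2) = 7; numerator = -3(-6/5) - 2(1) = 8/5; a_2 = (8/5)/(7) = 8/35
  n = 3: D(3) = 3(3 + 3/2) = 27/2; numerator = -3(8/35) - 2(-6/5) = 12/7; a_3 = (12/7)/(27/2) = 8/63

r = 5/2; a_0 = 1; a_1 = -6/5; a_2 = 8/35; a_3 = 8/63


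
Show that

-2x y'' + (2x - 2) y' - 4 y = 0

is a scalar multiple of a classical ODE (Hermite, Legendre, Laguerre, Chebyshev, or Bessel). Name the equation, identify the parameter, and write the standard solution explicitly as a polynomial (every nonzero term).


All three coefficients share the factor -2; dividing through by -2 gives  x y'' + (1 - x) y' + 2 y = 0.
This matches the Laguerre equation x y'' + (1 - x) y' + n y = 0 with n = 2; the polynomial solution is L_2(x).
With y = sum_k a_k x^k, matching x^k gives (k+1)k a_{k+1} + (k+1) a_{k+1} - k a_k + n a_k = 0, i.e. (k+1)^2 a_{k+1} = (k - n) a_k = (k - 2) a_k. The right side vanishes at k = 2, so the series terminates at degree 2.
Standard normalization L_n(0) = 1 gives a_0 = 1. Work upward with a_{k+1} = (k - 2) a_k / (k+1)^2:
  a_1 = (0 - 2)(1) / 1^2 = -2/1 = -2
  a_2 = (1 - 2)(-2) / 2^2 = 2/4 = 1/2
Hence L_2(x) = x^2/2 - 2 x + 1.

L_2(x); series = x^2/2 - 2 x + 1


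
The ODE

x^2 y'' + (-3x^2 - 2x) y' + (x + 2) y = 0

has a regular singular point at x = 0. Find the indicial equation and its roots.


Divide by x^2 to reach normal form y'' + P_1(x) y' + P_2(x) y = 0 with P_1(x) = -3 - 2/x and P_2(x) = 1/x + 2/x^2.
x = 0 is a singular point because the y'-coefficient -3 - 2/x has a pole at x = 0 and the y-coefficient 1/x + 2/x^2 has a pole at x = 0.
It is a regular singular point because x P_1(x) = p(x) = -3x - 2 and x^2 P_2(x) = q(x) = x + 2 are polynomials, hence analytic at x = 0.
p(0) = -2,  q(0) = 2.
Indicial equation: r(r-1) + p(0) r + q(0) = 0, i.e. r^2 + (p(0) - 1) r + q(0) = 0, i.e. r^2 - 3 r + 2 = 0.
Discriminant: (-3)^2 - 4(2) = 1, so r = (3 ± 1)/2.
Solving: r_1 = 2, r_2 = 1.

indicial: r^2 - 3 r + 2 = 0; roots r_1 = 2, r_2 = 1


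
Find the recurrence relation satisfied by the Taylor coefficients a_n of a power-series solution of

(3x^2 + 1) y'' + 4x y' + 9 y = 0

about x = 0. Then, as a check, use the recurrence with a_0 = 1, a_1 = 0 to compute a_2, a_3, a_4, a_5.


Substitute y = sum_n a_n x^n.
(1 + 3 x^2) y'' contributes (n+2)(n+1) a_{n+2} + 3 n(n-1) a_n at x^n.
4 x y'(x) contributes 4 n a_n at x^n.
9 y(x) contributes 9 a_n at x^n.
Matching x^n: (n+2)(n+1) a_{n+2} + (3 n(n-1) + 4 n + 9) a_n = 0.
Thus a_{n+2} = (-3 n(n-1) - 4 n - 9) / ((n+1)(n+2)) * a_n.

Check with a_0 = 1, a_1 = 0 (apply the recurrence for n = 0, 1, 2, 3): a_0 = 1, a_1 = 0, a_2 = -9/2, a_3 = 0, a_4 = 69/8, a_5 = 0.

a_(n+2) = (-3 n(n-1) - 4 n - 9) / ((n+1)(n+2)) * a_n; check: a_0 = 1, a_1 = 0, a_2 = -9/2, a_3 = 0, a_4 = 69/8, a_5 = 0


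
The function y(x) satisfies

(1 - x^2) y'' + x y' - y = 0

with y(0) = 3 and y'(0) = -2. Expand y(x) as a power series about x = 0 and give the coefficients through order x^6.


Ansatz: y(x) = sum_{n>=0} a_n x^n, so y'(x) = sum_{n>=1} n a_n x^(n-1) and y''(x) = sum_{n>=2} n(n-1) a_n x^(n-2).
Substitute into P(x) y'' + Q(x) y' + R(x) y = 0 with P(x) = 1 - x^2, Q(x) = x, R(x) = -1, and match powers of x.
Initial conditions: a_0 = 3, a_1 = -2.
Setting the coefficient of each power of x to zero and solving order by order (substituting the coefficients already found):
  x^0: 2 a_2 - a_0 = 0  ->  2 a_2 = a_0 = 3  ->  a_2 = 3/2
  x^1: 6 a_3 = 0  ->  a_3 = 0
  x^2: 12 a_4 - a_2 = 0  ->  12 a_4 = a_2 = 3/2  ->  a_4 = 1/8
  x^3: 20 a_5 - 4 a_3 = 0  ->  20 a_5 = 4 a_3 = 0  ->  a_5 = 0
  x^4: 30 a_6 - 9 a_4 = 0  ->  30 a_6 = 9 a_4 = 9/8  ->  a_6 = 3/80
Truncated series: y(x) = 3 - 2 x + (3/2) x^2 + (1/8) x^4 + (3/80) x^6 + O(x^7).

a_0 = 3; a_1 = -2; a_2 = 3/2; a_3 = 0; a_4 = 1/8; a_5 = 0; a_6 = 3/80


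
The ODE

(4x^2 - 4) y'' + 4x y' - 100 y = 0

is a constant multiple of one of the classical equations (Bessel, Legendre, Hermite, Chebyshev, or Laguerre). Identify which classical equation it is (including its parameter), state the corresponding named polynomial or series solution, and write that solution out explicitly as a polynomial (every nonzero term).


All three coefficients share the factor -4; dividing through by -4 gives  (1 - x^2) y'' - x y' + 25 y = 0.
This matches the Chebyshev equation (1 - x^2) y'' - x y' + n^2 y = 0 (note the -x y' term, not -2x y') with n^2 = 25, so n = 5; the polynomial solution is T_5(x).
With y = sum_k a_k x^k, matching x^k gives (k+2)(k+1) a_{k+2} = (k^2 - n^2) a_k = (k - 5)(k + 5) a_k. The right side vanishes at k = 5, so the series with the parity of 5 terminates at degree 5.
Standard normalization: leading coefficient of T_n is 2^(n-1), so a_5 = 2^4 = 16. Work downward with a_k = (k+1)(k+2) a_{k+2} / ((k - 5)(k + 5)):
  a_3 = (4)(5)(16) / ((3 - 5)(3 + 5)) = 320/(-16) = -20
  a_1 = (2)(3)(-20) / ((1 - 5)(1 + 5)) = -120/(-24) = 5
Hence T_5(x) = 16 x^5 - 20 x^3 + 5 x.

T_5(x); series = 16 x^5 - 20 x^3 + 5 x


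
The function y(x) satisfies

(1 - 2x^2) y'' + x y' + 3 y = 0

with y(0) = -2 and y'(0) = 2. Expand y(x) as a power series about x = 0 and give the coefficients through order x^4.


Ansatz: y(x) = sum_{n>=0} a_n x^n, so y'(x) = sum_{n>=1} n a_n x^(n-1) and y''(x) = sum_{n>=2} n(n-1) a_n x^(n-2).
Substitute into P(x) y'' + Q(x) y' + R(x) y = 0 with P(x) = 1 - 2x^2, Q(x) = x, R(x) = 3, and match powers of x.
Initial conditions: a_0 = -2, a_1 = 2.
Setting the coefficient of each power of x to zero and solving order by order (substituting the coefficients already found):
  x^0: 2 a_2 + 3 a_0 = 0  ->  2 a_2 = -3 a_0 = 6  ->  a_2 = 3
  x^1: 6 a_3 + 4 a_1 = 0  ->  6 a_3 = -4 a_1 = -8  ->  a_3 = -4/3
  x^2: 12 a_4 + a_2 = 0  ->  12 a_4 = -a_2 = -3  ->  a_4 = -1/4
Truncated series: y(x) = -2 + 2 x + 3 x^2 - (4/3) x^3 - (1/4) x^4 + O(x^5).

a_0 = -2; a_1 = 2; a_2 = 3; a_3 = -4/3; a_4 = -1/4


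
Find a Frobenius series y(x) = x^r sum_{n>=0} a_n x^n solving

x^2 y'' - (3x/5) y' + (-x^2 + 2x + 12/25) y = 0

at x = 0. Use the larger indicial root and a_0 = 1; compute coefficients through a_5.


Write in Frobenius form y'' + (p(x)/x) y' + (q(x)/x^2) y = 0:
  p(x) = -3/5,  q(x) = -x^2 + 2x + 12/25.
Indicial equation: r(r-1) + (-3/5) r + (12/25) = 0 -> roots r_1 = 6/5, r_2 = 2/5.
Take r = r_1 = 6/5. Let y(x) = x^r sum_{n>=0} a_n x^n with a_0 = 1.
Substitute y = x^r sum a_n x^n and match x^{r+n}. The recurrence is
  D(n) a_n + 2 a_{n-1} - 1 a_{n-2} = 0,  where D(n) = (r+n)(r+n-1) + (-3/5)(r+n) + (12/25).
  a_n = [-2 a_{n-1} + 1 a_{n-2}] / D(n).
Since the indicial polynomial factors as (r - r_1)(r - r_2), D(n) = (r_1 + n - r_1)(r_1 + n - r_2) = n(n + 4/5).
Evaluating step by step (a_0 = 1):
  n = 1: D(1) = 1(1 + 4/5) = 9/5; numerator = -2(1) = -2; a_1 = (-2)/(9/5) = -10/9
  n = 2: D(2) = 2(2 + 4/5) = 28/5; numerator = -2(-10/9) + 1(1) = 29/9; a_2 = (29/9)/(28/5) = 145/252
  n = 3: D(3) = 3(3 + 4/5) = 57/5; numerator = -2(145/252) + 1(-10/9) = -95/42; a_3 = (-95/42)/(57/5) = -25/126
  n = 4: D(4) = 4(4 + 4/5) = 96/5; numerator = -2(-25/126) + 1(145/252) = 35/36; a_4 = (35/36)/(96/5) = 175/3456
  n = 5: D(5) = 5(5 + 4/5) = 29; numerator = -2(175/3456) + 1(-25/126) = -3625/12096; a_5 = (-3625/12096)/(29) = -125/12096

r = 6/5; a_0 = 1; a_1 = -10/9; a_2 = 145/252; a_3 = -25/126; a_4 = 175/3456; a_5 = -125/12096


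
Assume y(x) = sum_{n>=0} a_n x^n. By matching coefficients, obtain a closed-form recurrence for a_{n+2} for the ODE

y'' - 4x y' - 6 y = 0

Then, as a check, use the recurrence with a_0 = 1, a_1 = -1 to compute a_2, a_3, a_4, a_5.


Substitute y = sum_n a_n x^n.
y''(x) has coefficient (n+2)(n+1) a_{n+2} at x^n;
-4 x y'(x) has coefficient -4 n a_n at x^n (shift);
-6 y(x) has coefficient -6 a_n at x^n.
Matching x^n: (n+2)(n+1) a_{n+2} + (-4n - 6) a_n = 0.
Thus a_{n+2} = (4n + 6) / ((n+1)(n+2)) * a_n.

Check with a_0 = 1, a_1 = -1 (apply the recurrence for n = 0, 1, 2, 3): a_0 = 1, a_1 = -1, a_2 = 3, a_3 = -5/3, a_4 = 7/2, a_5 = -3/2.

a_(n+2) = (4n + 6) / ((n+1)(n+2)) * a_n; check: a_0 = 1, a_1 = -1, a_2 = 3, a_3 = -5/3, a_4 = 7/2, a_5 = -3/2


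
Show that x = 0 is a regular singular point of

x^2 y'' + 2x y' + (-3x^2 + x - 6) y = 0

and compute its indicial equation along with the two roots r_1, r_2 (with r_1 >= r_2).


Divide by x^2 to reach normal form y'' + P_1(x) y' + P_2(x) y = 0 with P_1(x) = 2/x and P_2(x) = -3 + 1/x - 6/x^2.
x = 0 is a singular point because the y'-coefficient 2/x has a pole at x = 0 and the y-coefficient -3 + 1/x - 6/x^2 has a pole at x = 0.
It is a regular singular point because x P_1(x) = p(x) = 2 and x^2 P_2(x) = q(x) = -3x^2 + x - 6 are polynomials, hence analytic at x = 0.
p(0) = 2,  q(0) = -6.
Indicial equation: r(r-1) + p(0) r + q(0) = 0, i.e. r^2 + (p(0) - 1) r + q(0) = 0, i.e. r^2 + 1 r - 6 = 0.
Discriminant: (1)^2 - 4(-6) = 25, so r = (-1 ± 5)/2.
Solving: r_1 = 2, r_2 = -3.

indicial: r^2 + 1 r - 6 = 0; roots r_1 = 2, r_2 = -3


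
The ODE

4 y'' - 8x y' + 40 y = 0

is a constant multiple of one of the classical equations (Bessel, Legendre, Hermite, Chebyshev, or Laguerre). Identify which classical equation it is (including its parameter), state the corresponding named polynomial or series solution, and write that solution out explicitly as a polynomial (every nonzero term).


All three coefficients share the factor 4; dividing through by 4 gives  y'' - 2x y' + 10 y = 0.
This matches the Hermite equation y'' - 2x y' + 2n y = 0 with 2n = 10, so n = 5; the polynomial solution is H_5(x).
With y = sum_k a_k x^k, matching x^k gives (k+2)(k+1) a_{k+2} = 2(k - n) a_k = 2(k - 5) a_k. The right side vanishes at k = 5, so the series with the parity of 5 terminates at degree 5.
Standard normalization: leading coefficient of H_n is 2^n, so a_5 = 2^5 = 32. Work downward with a_k = (k+1)(k+2) a_{k+2} / (2(k - n)):
  a_3 = (4)(5)(32) / (2(3 - 5)) = 640/(-4) = -160
  a_1 = (2)(3)(-160) / (2(1 - 5)) = -960/(-8) = 120
Hence H_5(x) = 32 x^5 - 160 x^3 + 120 x.

H_5(x); series = 32 x^5 - 160 x^3 + 120 x


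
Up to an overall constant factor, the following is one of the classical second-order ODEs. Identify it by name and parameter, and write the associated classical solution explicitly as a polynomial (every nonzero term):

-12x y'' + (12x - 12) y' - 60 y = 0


All three coefficients share the factor -12; dividing through by -12 gives  x y'' + (1 - x) y' + 5 y = 0.
This matches the Laguerre equation x y'' + (1 - x) y' + n y = 0 with n = 5; the polynomial solution is L_5(x).
With y = sum_k a_k x^k, matching x^k gives (k+1)k a_{k+1} + (k+1) a_{k+1} - k a_k + n a_k = 0, i.e. (k+1)^2 a_{k+1} = (k - n) a_k = (k - 5) a_k. The right side vanishes at k = 5, so the series terminates at degree 5.
Standard normalization L_n(0) = 1 gives a_0 = 1. Work upward with a_{k+1} = (k - 5) a_k / (k+1)^2:
  a_1 = (0 - 5)(1) / 1^2 = -5/1 = -5
  a_2 = (1 - 5)(-5) / 2^2 = 20/4 = 5
  a_3 = (2 - 5)(5) / 3^2 = -15/9 = -5/3
  a_4 = (3 - 5)(-5/3) / 4^2 = (10/3)/16 = 5/24
  a_5 = (4 - 5)(5/24) / 5^2 = (-5/24)/25 = -1/120
Hence L_5(x) = -x^5/120 + 5 x^4/24 - 5 x^3/3 + 5 x^2 - 5 x + 1.

L_5(x); series = -x^5/120 + 5 x^4/24 - 5 x^3/3 + 5 x^2 - 5 x + 1


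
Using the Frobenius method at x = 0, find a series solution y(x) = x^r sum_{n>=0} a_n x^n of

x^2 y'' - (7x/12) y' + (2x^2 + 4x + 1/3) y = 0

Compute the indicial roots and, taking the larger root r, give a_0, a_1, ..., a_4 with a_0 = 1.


Write in Frobenius form y'' + (p(x)/x) y' + (q(x)/x^2) y = 0:
  p(x) = -7/12,  q(x) = 2x^2 + 4x + 1/3.
Indicial equation: r(r-1) + (-7/12) r + (1/3) = 0 -> roots r_1 = 4/3, r_2 = 1/4.
Take r = r_1 = 4/3. Let y(x) = x^r sum_{n>=0} a_n x^n with a_0 = 1.
Substitute y = x^r sum a_n x^n and match x^{r+n}. The recurrence is
  D(n) a_n + 4 a_{n-1} + 2 a_{n-2} = 0,  where D(n) = (r+n)(r+n-1) + (-7/12)(r+n) + (1/3).
  a_n = [-4 a_{n-1} - 2 a_{n-2}] / D(n).
Since the indicial polynomial factors as (r - r_1)(r - r_2), D(n) = (r_1 + n - r_1)(r_1 + n - r_2) = n(n + 13/12).
Evaluating step by step (a_0 = 1):
  n = 1: D(1) = 1(1 + 13/12) = 25/12; numerator = -4(1) = -4; a_1 = (-4)/(25/12) = -48/25
  n = 2: D(2) = 2(2 + 13/12) = 37/6; numerator = -4(-48/25) - 2(1) = 142/25; a_2 = (142/25)/(37/6) = 852/925
  n = 3: D(3) = 3(3 + 13/12) = 49/4; numerator = -4(852/925) - 2(-48/25) = 144/925; a_3 = (144/925)/(49/4) = 576/45325
  n = 4: D(4) = 4(4 + 13/12) = 61/3; numerator = -4(576/45325) - 2(852/925) = -3432/1813; a_4 = (-3432/1813)/(61/3) = -10296/110593

r = 4/3; a_0 = 1; a_1 = -48/25; a_2 = 852/925; a_3 = 576/45325; a_4 = -10296/110593
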